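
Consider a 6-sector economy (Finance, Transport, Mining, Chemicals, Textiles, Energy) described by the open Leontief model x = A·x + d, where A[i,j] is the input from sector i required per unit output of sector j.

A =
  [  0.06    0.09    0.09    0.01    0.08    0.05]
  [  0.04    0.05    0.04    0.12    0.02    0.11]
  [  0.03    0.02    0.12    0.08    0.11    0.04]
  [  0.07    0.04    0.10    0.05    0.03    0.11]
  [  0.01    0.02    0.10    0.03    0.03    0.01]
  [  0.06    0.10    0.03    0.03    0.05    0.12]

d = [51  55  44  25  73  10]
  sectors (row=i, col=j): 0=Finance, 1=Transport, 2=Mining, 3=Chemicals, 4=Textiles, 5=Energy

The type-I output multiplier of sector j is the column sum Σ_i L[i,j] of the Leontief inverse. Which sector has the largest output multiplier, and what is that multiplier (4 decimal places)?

Form M = I − A:
  [  0.94   -0.09   -0.09   -0.01   -0.08   -0.05]
  [ -0.04    0.95   -0.04   -0.12   -0.02   -0.11]
  [ -0.03   -0.02    0.88   -0.08   -0.11   -0.04]
  [ -0.07   -0.04   -0.10    0.95   -0.03   -0.11]
  [ -0.01   -0.02   -0.10   -0.03    0.97   -0.01]
  [ -0.06   -0.10   -0.03   -0.03   -0.05    0.88]
Leontief inverse L = M⁻¹:
  [  1.0835    0.1192    0.1372    0.0444    0.1134    0.0895]
  [  0.0712    1.0858    0.0853    0.1519    0.0510    0.1632]
  [  0.0544    0.0459    1.1761    0.1125    0.1463    0.0780]
  [  0.0995    0.0763    0.1499    1.0831    0.0684    0.1582]
  [  0.0222    0.0321    0.1298    0.0493    1.0512    0.0293]
  [  0.0885    0.1375    0.0716    0.0638    0.0806    1.1707]
Total output x = L · d:
  x_0 = 1.0835·51 + 0.1192·55 + 0.1372·44 + 0.0444·25 + 0.1134·73 + 0.0895·10 = 78.1360
  x_1 = 0.0712·51 + 1.0858·55 + 0.0853·44 + 0.1519·25 + 0.0510·73 + 0.1632·10 = 76.2563
  x_2 = 0.0544·51 + 0.0459·55 + 1.1761·44 + 0.1125·25 + 0.1463·73 + 0.0780·10 = 71.3221
  x_3 = 0.0995·51 + 0.0763·55 + 0.1499·44 + 1.0831·25 + 0.0684·73 + 0.1582·10 = 49.5195
  x_4 = 0.0222·51 + 0.0321·55 + 0.1298·44 + 0.0493·25 + 1.0512·73 + 0.0293·10 = 86.8746
  x_5 = 0.0885·51 + 0.1375·55 + 0.0716·44 + 0.0638·25 + 0.0806·73 + 1.1707·10 = 34.4122
Output multipliers (column sums of L):
  Finance: 1.4193
  Transport: 1.4969
  Mining: 1.7499
  Chemicals: 1.5051
  Textiles: 1.5109
  Energy: 1.6890

Mining (1.7499)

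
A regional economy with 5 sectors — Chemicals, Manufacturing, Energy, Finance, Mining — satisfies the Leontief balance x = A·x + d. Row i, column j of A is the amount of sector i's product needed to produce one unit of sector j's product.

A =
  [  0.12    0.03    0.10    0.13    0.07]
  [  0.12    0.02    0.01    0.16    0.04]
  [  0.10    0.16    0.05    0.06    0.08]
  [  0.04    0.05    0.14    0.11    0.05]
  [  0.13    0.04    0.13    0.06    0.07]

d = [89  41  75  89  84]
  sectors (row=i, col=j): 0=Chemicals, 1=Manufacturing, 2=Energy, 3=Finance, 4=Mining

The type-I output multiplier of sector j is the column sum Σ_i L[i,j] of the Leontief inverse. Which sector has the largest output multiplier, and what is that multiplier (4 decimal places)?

Finance (1.8897)

Form M = I − A:
  [  0.88   -0.03   -0.10   -0.13   -0.07]
  [ -0.12    0.98   -0.01   -0.16   -0.04]
  [ -0.10   -0.16    0.95   -0.06   -0.08]
  [ -0.04   -0.05   -0.14    0.89   -0.05]
  [ -0.13   -0.04   -0.13   -0.06    0.93]
Leontief inverse L = M⁻¹:
  [  1.1942    0.0804    0.1737    0.2087    0.1195]
  [  0.1733    1.0522    0.0729    0.2246    0.0766]
  [  0.1788    0.1996    1.1122    0.1454    0.1255]
  [  0.1031    0.0992    0.1978    1.1761    0.0923]
  [  0.2060    0.0908    0.1956    0.1350    1.1188]
Total output x = L · d:
  x_0 = 1.1942·89 + 0.0804·41 + 0.1737·75 + 0.2087·89 + 0.1195·84 = 151.2146
  x_1 = 0.1733·89 + 1.0522·41 + 0.0729·75 + 0.2246·89 + 0.0766·84 = 90.4540
  x_2 = 0.1788·89 + 0.1996·41 + 1.1122·75 + 0.1454·89 + 0.1255·84 = 130.9919
  x_3 = 0.1031·89 + 0.0992·41 + 0.1978·75 + 1.1761·89 + 0.0923·84 = 140.5016
  x_4 = 0.2060·89 + 0.0908·41 + 0.1956·75 + 0.1350·89 + 1.1188·84 = 142.7259
Output multipliers (column sums of L):
  Chemicals: 1.8554
  Manufacturing: 1.5223
  Energy: 1.7522
  Finance: 1.8897
  Mining: 1.5327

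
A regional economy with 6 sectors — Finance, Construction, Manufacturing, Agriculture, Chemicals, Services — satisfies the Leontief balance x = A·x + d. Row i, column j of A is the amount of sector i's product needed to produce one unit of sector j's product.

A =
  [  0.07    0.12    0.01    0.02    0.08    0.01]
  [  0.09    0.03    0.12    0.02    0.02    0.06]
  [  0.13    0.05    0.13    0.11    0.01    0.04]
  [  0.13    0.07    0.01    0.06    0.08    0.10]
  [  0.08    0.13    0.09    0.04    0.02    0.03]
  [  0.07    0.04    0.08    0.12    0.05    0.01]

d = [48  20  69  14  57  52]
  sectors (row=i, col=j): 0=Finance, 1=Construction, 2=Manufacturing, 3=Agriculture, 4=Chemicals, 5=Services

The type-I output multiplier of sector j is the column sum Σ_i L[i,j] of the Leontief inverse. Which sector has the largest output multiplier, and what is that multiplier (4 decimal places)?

Form M = I − A:
  [  0.93   -0.12   -0.01   -0.02   -0.08   -0.01]
  [ -0.09    0.97   -0.12   -0.02   -0.02   -0.06]
  [ -0.13   -0.05    0.87   -0.11   -0.01   -0.04]
  [ -0.13   -0.07   -0.01    0.94   -0.08   -0.10]
  [ -0.08   -0.13   -0.09   -0.04    0.98   -0.03]
  [ -0.07   -0.04   -0.08   -0.12   -0.05    0.99]
Leontief inverse L = M⁻¹:
  [  1.1138    0.1578    0.0481    0.0407    0.0995    0.0299]
  [  0.1440    1.0704    0.1618    0.0569    0.0440    0.0799]
  [  0.2068    0.1071    1.1800    0.1562    0.0476    0.0735]
  [  0.1930    0.1266    0.0558    1.0982    0.1150    0.1263]
  [  0.1409    0.1725    0.1397    0.0748    1.0459    0.0568]
  [  0.1318    0.0871    0.1191    0.1547    0.0794    1.0396]
Total output x = L · d:
  x_0 = 1.1138·48 + 0.1578·20 + 0.0481·69 + 0.0407·14 + 0.0995·57 + 0.0299·52 = 67.7266
  x_1 = 0.1440·48 + 1.0704·20 + 0.1618·69 + 0.0569·14 + 0.0440·57 + 0.0799·52 = 46.9433
  x_2 = 0.2068·48 + 0.1071·20 + 1.1800·69 + 0.1562·14 + 0.0476·57 + 0.0735·52 = 102.2107
  x_3 = 0.1930·48 + 0.1266·20 + 0.0558·69 + 1.0982·14 + 0.1150·57 + 0.1263·52 = 44.1420
  x_4 = 0.1409·48 + 0.1725·20 + 0.1397·69 + 0.0748·14 + 1.0459·57 + 0.0568·52 = 83.4658
  x_5 = 0.1318·48 + 0.0871·20 + 0.1191·69 + 0.1547·14 + 0.0794·57 + 1.0396·52 = 77.0361
Output multipliers (column sums of L):
  Finance: 1.9301
  Construction: 1.7215
  Manufacturing: 1.7046
  Agriculture: 1.5814
  Chemicals: 1.4313
  Services: 1.4059

Finance (1.9301)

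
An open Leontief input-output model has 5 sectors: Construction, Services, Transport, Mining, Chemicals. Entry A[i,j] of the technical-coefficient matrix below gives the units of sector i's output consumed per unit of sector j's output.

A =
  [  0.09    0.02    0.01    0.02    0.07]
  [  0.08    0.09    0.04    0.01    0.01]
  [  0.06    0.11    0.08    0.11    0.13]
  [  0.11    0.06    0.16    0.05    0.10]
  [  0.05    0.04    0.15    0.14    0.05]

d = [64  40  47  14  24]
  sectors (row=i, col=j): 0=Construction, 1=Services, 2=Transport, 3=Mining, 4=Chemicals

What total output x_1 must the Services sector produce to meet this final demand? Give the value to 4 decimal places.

Form M = I − A:
  [  0.91   -0.02   -0.01   -0.02   -0.07]
  [ -0.08    0.91   -0.04   -0.01   -0.01]
  [ -0.06   -0.11    0.92   -0.11   -0.13]
  [ -0.11   -0.06   -0.16    0.95   -0.10]
  [ -0.05   -0.04   -0.15   -0.14    0.95]
Leontief inverse L = M⁻¹:
  [  1.1145    0.0356    0.0358    0.0415    0.0918]
  [  0.1063    1.1113    0.0588    0.0252    0.0302]
  [  0.1205    0.1613    1.1543    0.1653    0.1859]
  [  0.1673    0.1110    0.2254    1.1071    0.1609]
  [  0.1068    0.0905    0.2198    0.1925    1.1118]
Total output x = L · d:
  x_0 = 1.1145·64 + 0.0356·40 + 0.0358·47 + 0.0415·14 + 0.0918·24 = 77.2170
  x_1 = 0.1063·64 + 1.1113·40 + 0.0588·47 + 0.0252·14 + 0.0302·24 = 55.0964
  x_2 = 0.1205·64 + 0.1613·40 + 1.1543·47 + 0.1653·14 + 0.1859·24 = 75.1918
  x_3 = 0.1673·64 + 0.1110·40 + 0.2254·47 + 1.1071·14 + 0.1609·24 = 45.1021
  x_4 = 0.1068·64 + 0.0905·40 + 0.2198·47 + 0.1925·14 + 1.1118·24 = 50.1661

55.0964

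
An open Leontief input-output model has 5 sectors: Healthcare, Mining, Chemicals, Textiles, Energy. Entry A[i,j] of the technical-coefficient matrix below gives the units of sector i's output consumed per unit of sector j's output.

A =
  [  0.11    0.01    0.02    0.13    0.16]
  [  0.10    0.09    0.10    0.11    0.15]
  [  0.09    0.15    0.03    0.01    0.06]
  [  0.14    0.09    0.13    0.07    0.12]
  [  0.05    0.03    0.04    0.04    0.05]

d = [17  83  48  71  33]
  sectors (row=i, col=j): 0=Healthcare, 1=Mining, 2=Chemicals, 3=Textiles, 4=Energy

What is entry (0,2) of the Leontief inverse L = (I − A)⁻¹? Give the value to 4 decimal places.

Form M = I − A:
  [  0.89   -0.01   -0.02   -0.13   -0.16]
  [ -0.10    0.91   -0.10   -0.11   -0.15]
  [ -0.09   -0.15    0.97   -0.01   -0.06]
  [ -0.14   -0.09   -0.13    0.93   -0.12]
  [ -0.05   -0.03   -0.04   -0.04    0.95]
Leontief inverse L = M⁻¹:
  [  1.1770    0.0489    0.0632    0.1810    0.2328]
  [  0.1865    1.1520    0.1561    0.1746    0.2452]
  [  0.1455    0.1875    1.0666    0.0595    0.1290]
  [  0.2264    0.1519    0.1816    1.1362    0.2171]
  [  0.0835    0.0532    0.0608    0.0654    1.0872]
Total output x = L · d:
  x_0 = 1.1770·17 + 0.0489·83 + 0.0632·48 + 0.1810·71 + 0.2328·33 = 47.6374
  x_1 = 0.1865·17 + 1.1520·83 + 0.1561·48 + 0.1746·71 + 0.2452·33 = 126.7672
  x_2 = 0.1455·17 + 0.1875·83 + 1.0666·48 + 0.0595·71 + 0.1290·33 = 77.7208
  x_3 = 0.2264·17 + 0.1519·83 + 0.1816·48 + 1.1362·71 + 0.2171·33 = 113.0057
  x_4 = 0.0835·17 + 0.0532·83 + 0.0608·48 + 0.0654·71 + 1.0872·33 = 49.2778

L[0,2] = 0.0632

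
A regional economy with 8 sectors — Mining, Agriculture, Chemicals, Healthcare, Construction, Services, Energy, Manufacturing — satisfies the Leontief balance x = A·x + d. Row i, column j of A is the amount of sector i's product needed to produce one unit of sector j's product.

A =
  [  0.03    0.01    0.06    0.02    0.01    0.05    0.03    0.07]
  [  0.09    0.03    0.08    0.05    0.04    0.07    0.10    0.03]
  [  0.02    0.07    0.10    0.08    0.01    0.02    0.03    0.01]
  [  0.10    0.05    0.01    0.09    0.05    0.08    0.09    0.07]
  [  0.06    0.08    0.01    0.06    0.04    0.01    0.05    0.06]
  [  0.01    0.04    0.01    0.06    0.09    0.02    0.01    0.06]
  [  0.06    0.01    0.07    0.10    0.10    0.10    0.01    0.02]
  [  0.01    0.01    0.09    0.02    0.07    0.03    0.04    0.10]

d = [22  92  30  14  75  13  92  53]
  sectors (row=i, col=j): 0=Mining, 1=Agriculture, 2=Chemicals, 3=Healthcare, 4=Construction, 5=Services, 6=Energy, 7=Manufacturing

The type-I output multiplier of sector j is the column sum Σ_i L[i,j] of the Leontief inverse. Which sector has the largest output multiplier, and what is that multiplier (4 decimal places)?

Healthcare (1.7974)

Form M = I − A:
  [  0.97   -0.01   -0.06   -0.02   -0.01   -0.05   -0.03   -0.07]
  [ -0.09    0.97   -0.08   -0.05   -0.04   -0.07   -0.10   -0.03]
  [ -0.02   -0.07    0.90   -0.08   -0.01   -0.02   -0.03   -0.01]
  [ -0.10   -0.05   -0.01    0.91   -0.05   -0.08   -0.09   -0.07]
  [ -0.06   -0.08   -0.01   -0.06    0.96   -0.01   -0.05   -0.06]
  [ -0.01   -0.04   -0.01   -0.06   -0.09    0.98   -0.01   -0.06]
  [ -0.06   -0.01   -0.07   -0.10   -0.10   -0.10    0.99   -0.02]
  [ -0.01   -0.01   -0.09   -0.02   -0.07   -0.03   -0.04    0.90]
Leontief inverse L = M⁻¹:
  [  1.0466    0.0265    0.0870    0.0462    0.0336    0.0689    0.0474    0.0947]
  [  0.1262    1.0595    0.1231    0.1004    0.0810    0.1092    0.1317    0.0699]
  [  0.0512    0.0945    1.1335    0.1190    0.0360    0.0498    0.0600    0.0360]
  [  0.1430    0.0802    0.0540    1.1428    0.0989    0.1253    0.1291    0.1211]
  [  0.0929    0.1011    0.0444    0.0960    1.0717    0.0429    0.0815    0.0947]
  [  0.0367    0.0613    0.0336    0.0895    0.1160    1.0423    0.0365    0.0903]
  [  0.0966    0.0442    0.1025    0.1475    0.1374    0.1322    1.0448    0.0628]
  [  0.0341    0.0352    0.1260    0.0559    0.1004    0.0537    0.0649    1.1324]
Total output x = L · d:
  x_0 = 1.0466·22 + 0.0265·92 + 0.0870·30 + 0.0462·14 + 0.0336·75 + 0.0689·13 + 0.0474·92 + 0.0947·53 = 41.5261
  x_1 = 0.1262·22 + 1.0595·92 + 0.1231·30 + 0.1004·14 + 0.0810·75 + 0.1092·13 + 0.1317·92 + 0.0699·53 = 128.6737
  x_2 = 0.0512·22 + 0.0945·92 + 1.1335·30 + 0.1190·14 + 0.0360·75 + 0.0498·13 + 0.0600·92 + 0.0360·53 = 56.2729
  x_3 = 0.1430·22 + 0.0802·92 + 0.0540·30 + 1.1428·14 + 0.0989·75 + 0.1253·13 + 0.1291·92 + 0.1211·53 = 55.4911
  x_4 = 0.0929·22 + 0.1011·92 + 0.0444·30 + 0.0960·14 + 1.0717·75 + 0.0429·13 + 0.0815·92 + 0.0947·53 = 107.4737
  x_5 = 0.0367·22 + 0.0613·92 + 0.0336·30 + 0.0895·14 + 0.1160·75 + 1.0423·13 + 0.0365·92 + 0.0903·53 = 39.1028
  x_6 = 0.0966·22 + 0.0442·92 + 0.1025·30 + 0.1475·14 + 0.1374·75 + 0.1322·13 + 1.0448·92 + 0.0628·53 = 122.8075
  x_7 = 0.0341·22 + 0.0352·92 + 0.1260·30 + 0.0559·14 + 0.1004·75 + 0.0537·13 + 0.0649·92 + 1.1324·53 = 82.7610
Output multipliers (column sums of L):
  Mining: 1.6274
  Agriculture: 1.5025
  Chemicals: 1.7041
  Healthcare: 1.7974
  Construction: 1.6752
  Services: 1.6243
  Energy: 1.5960
  Manufacturing: 1.7019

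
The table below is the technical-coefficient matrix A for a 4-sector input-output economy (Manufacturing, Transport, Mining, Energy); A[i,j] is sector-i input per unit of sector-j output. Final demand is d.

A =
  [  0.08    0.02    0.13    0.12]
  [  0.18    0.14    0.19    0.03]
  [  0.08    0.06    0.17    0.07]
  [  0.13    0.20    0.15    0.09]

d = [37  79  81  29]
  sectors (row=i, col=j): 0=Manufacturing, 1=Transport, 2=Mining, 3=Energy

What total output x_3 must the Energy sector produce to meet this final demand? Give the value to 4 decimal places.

Form M = I − A:
  [  0.92   -0.02   -0.13   -0.12]
  [ -0.18    0.86   -0.19   -0.03]
  [ -0.08   -0.06    0.83   -0.07]
  [ -0.13   -0.20   -0.15    0.91]
Leontief inverse L = M⁻¹:
  [  1.1474    0.0826    0.2296    0.1717]
  [  0.2825    1.2173    0.3416    0.1037]
  [  0.1522    0.1212    1.2785    0.1224]
  [  0.2511    0.2993    0.3186    1.1664]
Total output x = L · d:
  x_0 = 1.1474·37 + 0.0826·79 + 0.2296·81 + 0.1717·29 = 72.5607
  x_1 = 0.2825·37 + 1.2173·79 + 0.3416·81 + 0.1037·29 = 137.3003
  x_2 = 0.1522·37 + 0.1212·79 + 1.2785·81 + 0.1224·29 = 122.3168
  x_3 = 0.2511·37 + 0.2993·79 + 0.3186·81 + 1.1664·29 = 92.5719

92.5719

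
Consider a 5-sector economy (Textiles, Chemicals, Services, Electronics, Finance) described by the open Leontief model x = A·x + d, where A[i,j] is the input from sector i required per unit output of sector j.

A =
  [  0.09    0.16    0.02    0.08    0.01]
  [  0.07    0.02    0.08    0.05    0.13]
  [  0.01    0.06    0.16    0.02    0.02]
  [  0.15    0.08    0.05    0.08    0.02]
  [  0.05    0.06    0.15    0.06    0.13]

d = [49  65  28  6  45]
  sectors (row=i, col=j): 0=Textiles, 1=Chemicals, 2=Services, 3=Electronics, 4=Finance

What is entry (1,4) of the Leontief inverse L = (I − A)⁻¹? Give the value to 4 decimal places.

L[1,4] = 0.1651

Form M = I − A:
  [  0.91   -0.16   -0.02   -0.08   -0.01]
  [ -0.07    0.98   -0.08   -0.05   -0.13]
  [ -0.01   -0.06    0.84   -0.02   -0.02]
  [ -0.15   -0.08   -0.05    0.92   -0.02]
  [ -0.05   -0.06   -0.15   -0.06    0.87]
Leontief inverse L = M⁻¹:
  [  1.1365    0.2015    0.0615    0.1142    0.0472]
  [  0.1056    1.0628    0.1380    0.0807    0.1651]
  [  0.0280    0.0840    1.2087    0.0360    0.0415]
  [  0.1980    0.1322    0.0927    1.1166    0.0498]
  [  0.0911    0.1085    0.2278    0.0953    1.1741]
Total output x = L · d:
  x_0 = 1.1365·49 + 0.2015·65 + 0.0615·28 + 0.1142·6 + 0.0472·45 = 73.3189
  x_1 = 0.1056·49 + 1.0628·65 + 0.1380·28 + 0.0807·6 + 0.1651·45 = 86.0344
  x_2 = 0.0280·49 + 0.0840·65 + 1.2087·28 + 0.0360·6 + 0.0415·45 = 42.7594
  x_3 = 0.1980·49 + 0.1322·65 + 0.0927·28 + 1.1166·6 + 0.0498·45 = 29.8311
  x_4 = 0.0911·49 + 0.1085·65 + 0.2278·28 + 0.0953·6 + 1.1741·45 = 71.3009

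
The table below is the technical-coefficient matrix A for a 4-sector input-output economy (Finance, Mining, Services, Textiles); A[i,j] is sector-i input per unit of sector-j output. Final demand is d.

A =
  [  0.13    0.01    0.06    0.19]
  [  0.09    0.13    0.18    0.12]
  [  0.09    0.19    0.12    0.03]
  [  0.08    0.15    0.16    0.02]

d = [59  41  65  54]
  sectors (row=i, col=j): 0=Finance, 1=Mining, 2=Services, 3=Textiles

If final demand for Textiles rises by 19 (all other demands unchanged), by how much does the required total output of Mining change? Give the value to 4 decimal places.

Form M = I − A:
  [  0.87   -0.01   -0.06   -0.19]
  [ -0.09    0.87   -0.18   -0.12]
  [ -0.09   -0.19    0.88   -0.03]
  [ -0.08   -0.15   -0.16    0.98]
Leontief inverse L = M⁻¹:
  [  1.1962    0.0879    0.1445    0.2471]
  [  0.1791    1.2519    0.3042    0.1973]
  [  0.1662    0.2877    1.2256    0.1050]
  [  0.1522    0.2458    0.2585    1.0879]
Total output x = L · d:
  x_0 = 1.1962·59 + 0.0879·41 + 0.1445·65 + 0.2471·54 = 96.9125
  x_1 = 0.1791·59 + 1.2519·41 + 0.3042·65 + 0.1973·54 = 92.3249
  x_2 = 0.1662·59 + 0.2877·41 + 1.2256·65 + 0.1050·54 = 106.9340
  x_3 = 0.1522·59 + 0.2458·41 + 0.2585·65 + 1.0879·54 = 94.6032
Δx_1 = L[1,3] · Δd_3 = 0.1973 · 19 = 3.7494

3.7494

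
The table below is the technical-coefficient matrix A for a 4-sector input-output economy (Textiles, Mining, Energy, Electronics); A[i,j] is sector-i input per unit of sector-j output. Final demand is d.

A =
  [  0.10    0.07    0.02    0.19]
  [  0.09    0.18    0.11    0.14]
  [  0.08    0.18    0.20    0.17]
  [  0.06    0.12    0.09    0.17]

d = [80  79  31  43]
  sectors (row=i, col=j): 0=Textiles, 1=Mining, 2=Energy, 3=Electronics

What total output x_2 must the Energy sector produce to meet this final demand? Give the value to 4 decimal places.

Form M = I − A:
  [  0.90   -0.07   -0.02   -0.19]
  [ -0.09    0.82   -0.11   -0.14]
  [ -0.08   -0.18    0.80   -0.17]
  [ -0.06   -0.12   -0.09    0.83]
Leontief inverse L = M⁻¹:
  [  1.1557    0.1629    0.0861    0.3097]
  [  0.1731    1.3282    0.2217    0.3091]
  [  0.1818    0.3669    1.3477    0.3795]
  [  0.1283    0.2436    0.1844    1.3130]
Total output x = L · d:
  x_0 = 1.1557·80 + 0.1629·79 + 0.0861·31 + 0.3097·43 = 121.3094
  x_1 = 0.1731·80 + 1.3282·79 + 0.2217·31 + 0.3091·43 = 138.9421
  x_2 = 0.1818·80 + 0.3669·79 + 1.3477·31 + 0.3795·43 = 101.6258
  x_3 = 0.1283·80 + 0.2436·79 + 0.1844·31 + 1.3130·43 = 91.6843

101.6258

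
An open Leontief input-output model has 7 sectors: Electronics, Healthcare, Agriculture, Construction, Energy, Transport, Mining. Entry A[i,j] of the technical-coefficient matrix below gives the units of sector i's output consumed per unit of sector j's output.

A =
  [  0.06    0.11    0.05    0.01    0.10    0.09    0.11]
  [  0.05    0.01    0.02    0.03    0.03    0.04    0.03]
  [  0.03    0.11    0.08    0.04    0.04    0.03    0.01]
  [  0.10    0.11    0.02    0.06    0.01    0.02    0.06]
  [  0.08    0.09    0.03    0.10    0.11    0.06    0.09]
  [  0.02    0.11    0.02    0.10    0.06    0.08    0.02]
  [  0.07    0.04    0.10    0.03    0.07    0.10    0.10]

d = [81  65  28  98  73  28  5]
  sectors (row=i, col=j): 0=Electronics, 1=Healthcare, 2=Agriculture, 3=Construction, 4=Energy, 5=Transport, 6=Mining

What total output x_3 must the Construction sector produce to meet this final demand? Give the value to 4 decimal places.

Form M = I − A:
  [  0.94   -0.11   -0.05   -0.01   -0.10   -0.09   -0.11]
  [ -0.05    0.99   -0.02   -0.03   -0.03   -0.04   -0.03]
  [ -0.03   -0.11    0.92   -0.04   -0.04   -0.03   -0.01]
  [ -0.10   -0.11   -0.02    0.94   -0.01   -0.02   -0.06]
  [ -0.08   -0.09   -0.03   -0.10    0.89   -0.06   -0.09]
  [ -0.02   -0.11   -0.02   -0.10   -0.06    0.92   -0.02]
  [ -0.07   -0.04   -0.10   -0.03   -0.07   -0.10    0.90]
Leontief inverse L = M⁻¹:
  [  1.1116    0.1781    0.0920    0.0595    0.1588    0.1492    0.1660]
  [  0.0719    1.0419    0.0367    0.0499    0.0540    0.0640    0.0541]
  [  0.0603    0.1509    1.1026    0.0671    0.0690    0.0584    0.0373]
  [  0.1383    0.1565    0.0484    1.0869    0.0472    0.0596    0.1012]
  [  0.1409    0.1664    0.0720    0.1520    1.1701    0.1196    0.1534]
  [  0.0609    0.1621    0.0434    0.1385    0.0956    1.1168    0.0569]
  [  0.1187    0.1131    0.1433    0.0777    0.1256    0.1563    1.1522]
Total output x = L · d:
  x_0 = 1.1116·81 + 0.1781·65 + 0.0920·28 + 0.0595·98 + 0.1588·73 + 0.1492·28 + 0.1660·5 = 126.6238
  x_1 = 0.0719·81 + 1.0419·65 + 0.0367·28 + 0.0499·98 + 0.0540·73 + 0.0640·28 + 0.0541·5 = 85.4605
  x_2 = 0.0603·81 + 0.1509·65 + 1.1026·28 + 0.0671·98 + 0.0690·73 + 0.0584·28 + 0.0373·5 = 59.0039
  x_3 = 0.1383·81 + 0.1565·65 + 0.0484·28 + 1.0869·98 + 0.0472·73 + 0.0596·28 + 0.1012·5 = 134.8720
  x_4 = 0.1409·81 + 0.1664·65 + 0.0720·28 + 0.1520·98 + 1.1701·73 + 0.1196·28 + 0.1534·5 = 128.6707
  x_5 = 0.0609·81 + 0.1621·65 + 0.0434·28 + 0.1385·98 + 0.0956·73 + 1.1168·28 + 0.0569·5 = 68.7812
  x_6 = 0.1187·81 + 0.1131·65 + 0.1433·28 + 0.0777·98 + 0.1256·73 + 0.1563·28 + 1.1522·5 = 47.9041

134.8720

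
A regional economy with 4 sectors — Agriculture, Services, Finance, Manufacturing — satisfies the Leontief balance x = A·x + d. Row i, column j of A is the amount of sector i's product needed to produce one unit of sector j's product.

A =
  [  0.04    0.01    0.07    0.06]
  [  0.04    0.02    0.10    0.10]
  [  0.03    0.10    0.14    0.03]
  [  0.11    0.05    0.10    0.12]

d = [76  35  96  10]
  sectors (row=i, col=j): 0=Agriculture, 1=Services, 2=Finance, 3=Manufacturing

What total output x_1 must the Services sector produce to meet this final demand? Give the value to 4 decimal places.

56.0289

Form M = I − A:
  [  0.96   -0.01   -0.07   -0.06]
  [ -0.04    0.98   -0.10   -0.10]
  [ -0.03   -0.10    0.86   -0.03]
  [ -0.11   -0.05   -0.10    0.88]
Leontief inverse L = M⁻¹:
  [  1.0547    0.0247    0.0978    0.0781]
  [  0.0624    1.0419    0.1411    0.1275]
  [  0.0490    0.1247    1.1880    0.0580]
  [  0.1409    0.0765    0.1552    1.1600]
Total output x = L · d:
  x_0 = 1.0547·76 + 0.0247·35 + 0.0978·96 + 0.0781·10 = 91.1915
  x_1 = 0.0624·76 + 1.0419·35 + 0.1411·96 + 0.1275·10 = 56.0289
  x_2 = 0.0490·76 + 0.1247·35 + 1.1880·96 + 0.0580·10 = 122.7155
  x_3 = 0.1409·76 + 0.0765·35 + 0.1552·96 + 1.1600·10 = 39.8910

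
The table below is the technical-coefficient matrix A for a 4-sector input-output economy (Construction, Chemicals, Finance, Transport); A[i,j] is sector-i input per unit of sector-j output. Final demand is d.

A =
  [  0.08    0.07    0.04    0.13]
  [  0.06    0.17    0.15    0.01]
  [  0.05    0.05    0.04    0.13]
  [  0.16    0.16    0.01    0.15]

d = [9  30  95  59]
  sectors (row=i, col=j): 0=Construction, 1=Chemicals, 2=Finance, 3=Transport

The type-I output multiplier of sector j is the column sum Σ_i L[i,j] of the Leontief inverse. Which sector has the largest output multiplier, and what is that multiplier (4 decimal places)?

Form M = I − A:
  [  0.92   -0.07   -0.04   -0.13]
  [ -0.06    0.83   -0.15   -0.01]
  [ -0.05   -0.05    0.96   -0.13]
  [ -0.16   -0.16   -0.01    0.85]
Leontief inverse L = M⁻¹:
  [  1.1319    0.1354    0.0703    0.1854]
  [  0.1020    1.2370    0.1982    0.0605]
  [  0.0959    0.1066    1.0642    0.1787]
  [  0.2334    0.2596    0.0630    1.2249]
Total output x = L · d:
  x_0 = 1.1319·9 + 0.1354·30 + 0.0703·95 + 0.1854·59 = 31.8654
  x_1 = 0.1020·9 + 1.2370·30 + 0.1982·95 + 0.0605·59 = 60.4199
  x_2 = 0.0959·9 + 0.1066·30 + 1.0642·95 + 0.1787·59 = 115.7011
  x_3 = 0.2334·9 + 0.2596·30 + 0.0630·95 + 1.2249·59 = 88.1443
Output multipliers (column sums of L):
  Construction: 1.5631
  Chemicals: 1.7387
  Finance: 1.3956
  Transport: 1.6494

Chemicals (1.7387)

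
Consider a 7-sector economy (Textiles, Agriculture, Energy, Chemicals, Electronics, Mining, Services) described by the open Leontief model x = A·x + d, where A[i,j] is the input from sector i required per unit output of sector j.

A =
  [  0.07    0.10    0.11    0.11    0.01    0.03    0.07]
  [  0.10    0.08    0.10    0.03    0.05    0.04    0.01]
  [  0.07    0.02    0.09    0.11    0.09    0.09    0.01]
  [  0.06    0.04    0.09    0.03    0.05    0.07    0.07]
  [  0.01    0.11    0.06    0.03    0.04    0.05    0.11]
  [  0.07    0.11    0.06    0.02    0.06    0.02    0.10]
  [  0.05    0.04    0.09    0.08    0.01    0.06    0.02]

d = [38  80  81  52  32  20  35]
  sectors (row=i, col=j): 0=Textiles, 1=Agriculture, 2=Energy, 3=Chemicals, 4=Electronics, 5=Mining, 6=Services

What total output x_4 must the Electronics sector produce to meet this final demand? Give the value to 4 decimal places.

69.2827

Form M = I − A:
  [  0.93   -0.10   -0.11   -0.11   -0.01   -0.03   -0.07]
  [ -0.10    0.92   -0.10   -0.03   -0.05   -0.04   -0.01]
  [ -0.07   -0.02    0.91   -0.11   -0.09   -0.09   -0.01]
  [ -0.06   -0.04   -0.09    0.97   -0.05   -0.07   -0.07]
  [ -0.01   -0.11   -0.06   -0.03    0.96   -0.05   -0.11]
  [ -0.07   -0.11   -0.06   -0.02   -0.06    0.98   -0.10]
  [ -0.05   -0.04   -0.09   -0.08   -0.01   -0.06    0.98]
Leontief inverse L = M⁻¹:
  [  1.1294    0.1547    0.1896    0.1667    0.0524    0.0796    0.1101]
  [  0.1486    1.1318    0.1656    0.0788    0.0856    0.0788    0.0471]
  [  0.1213    0.0800    1.1619    0.1599    0.1318    0.1356    0.0614]
  [  0.1054    0.0893    0.1524    1.0766    0.0840    0.1086    0.1074]
  [  0.0564    0.1568    0.1216    0.0717    1.0725    0.0878    0.1413]
  [  0.1197    0.1626    0.1286    0.0691    0.0931    1.0605    0.1351]
  [  0.0913    0.0803    0.1447    0.1193    0.0418    0.0944    1.0521]
Total output x = L · d:
  x_0 = 1.1294·38 + 0.1547·80 + 0.1896·81 + 0.1667·52 + 0.0524·32 + 0.0796·20 + 0.1101·35 = 86.4432
  x_1 = 0.1486·38 + 1.1318·80 + 0.1656·81 + 0.0788·52 + 0.0856·32 + 0.0788·20 + 0.0471·35 = 119.6749
  x_2 = 0.1213·38 + 0.0800·80 + 1.1619·81 + 0.1599·52 + 0.1318·32 + 0.1356·20 + 0.0614·35 = 122.5186
  x_3 = 0.1054·38 + 0.0893·80 + 0.1524·81 + 1.0766·52 + 0.0840·32 + 0.1086·20 + 0.1074·35 = 88.0911
  x_4 = 0.0564·38 + 0.1568·80 + 0.1216·81 + 0.0717·52 + 1.0725·32 + 0.0878·20 + 0.1413·35 = 69.2827
  x_5 = 0.1197·38 + 0.1626·80 + 0.1286·81 + 0.0691·52 + 0.0931·32 + 1.0605·20 + 0.1351·35 = 60.4810
  x_6 = 0.0913·38 + 0.0803·80 + 0.1447·81 + 0.1193·52 + 0.0418·32 + 0.0944·20 + 1.0521·35 = 67.8620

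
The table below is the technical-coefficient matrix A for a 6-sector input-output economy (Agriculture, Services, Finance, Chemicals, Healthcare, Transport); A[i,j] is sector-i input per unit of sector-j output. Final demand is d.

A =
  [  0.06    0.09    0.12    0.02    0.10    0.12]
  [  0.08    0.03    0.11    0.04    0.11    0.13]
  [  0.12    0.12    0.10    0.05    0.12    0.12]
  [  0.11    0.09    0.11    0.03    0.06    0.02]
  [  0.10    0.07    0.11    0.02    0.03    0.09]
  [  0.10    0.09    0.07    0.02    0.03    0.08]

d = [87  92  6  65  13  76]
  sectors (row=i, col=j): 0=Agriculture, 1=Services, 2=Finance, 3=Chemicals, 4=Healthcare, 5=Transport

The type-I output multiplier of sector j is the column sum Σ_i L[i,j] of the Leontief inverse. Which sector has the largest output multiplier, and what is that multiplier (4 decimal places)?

Form M = I − A:
  [  0.94   -0.09   -0.12   -0.02   -0.10   -0.12]
  [ -0.08    0.97   -0.11   -0.04   -0.11   -0.13]
  [ -0.12   -0.12    0.90   -0.05   -0.12   -0.12]
  [ -0.11   -0.09   -0.11    0.97   -0.06   -0.02]
  [ -0.10   -0.07   -0.11   -0.02    0.97   -0.09]
  [ -0.10   -0.09   -0.07   -0.02   -0.03    0.92]
Leontief inverse L = M⁻¹:
  [  1.1548    0.1723    0.2199    0.0505    0.1758    0.2220]
  [  0.1724    1.1129    0.2071    0.0685    0.1808    0.2259]
  [  0.2338    0.2192    1.2247    0.0864    0.2134    0.2440]
  [  0.1880    0.1595    0.1981    1.0565    0.1307    0.1086]
  [  0.1777    0.1404    0.1943    0.0457    1.0975    0.1767]
  [  0.1701    0.1523    0.1480    0.0432    0.0917    1.1599]
Total output x = L · d:
  x_0 = 1.1548·87 + 0.1723·92 + 0.2199·6 + 0.0505·65 + 0.1758·13 + 0.2220·76 = 140.0731
  x_1 = 0.1724·87 + 1.1129·92 + 0.2071·6 + 0.0685·65 + 0.1808·13 + 0.2259·76 = 142.6076
  x_2 = 0.2338·87 + 0.2192·92 + 1.2247·6 + 0.0864·65 + 0.2134·13 + 0.2440·76 = 74.7893
  x_3 = 0.1880·87 + 0.1595·92 + 0.1981·6 + 1.0565·65 + 0.1307·13 + 0.1086·76 = 110.8442
  x_4 = 0.1777·87 + 0.1404·92 + 0.1943·6 + 0.0457·65 + 1.0975·13 + 0.1767·76 = 60.2061
  x_5 = 0.1701·87 + 0.1523·92 + 0.1480·6 + 0.0432·65 + 0.0917·13 + 1.1599·76 = 121.8482
Output multipliers (column sums of L):
  Agriculture: 2.0967
  Services: 1.9567
  Finance: 2.1921
  Chemicals: 1.3509
  Healthcare: 1.8898
  Transport: 2.1371

Finance (2.1921)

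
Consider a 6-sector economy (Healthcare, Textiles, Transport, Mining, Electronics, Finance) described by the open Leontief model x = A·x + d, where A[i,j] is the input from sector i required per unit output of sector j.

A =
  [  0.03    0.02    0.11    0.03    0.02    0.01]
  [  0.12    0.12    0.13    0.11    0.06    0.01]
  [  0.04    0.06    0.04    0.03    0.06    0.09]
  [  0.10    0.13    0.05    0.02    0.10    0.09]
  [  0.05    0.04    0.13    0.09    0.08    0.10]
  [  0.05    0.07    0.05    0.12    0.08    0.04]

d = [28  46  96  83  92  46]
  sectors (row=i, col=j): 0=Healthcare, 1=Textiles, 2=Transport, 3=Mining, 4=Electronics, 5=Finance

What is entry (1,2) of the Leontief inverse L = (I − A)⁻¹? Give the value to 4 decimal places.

L[1,2] = 0.2097

Form M = I − A:
  [  0.97   -0.02   -0.11   -0.03   -0.02   -0.01]
  [ -0.12    0.88   -0.13   -0.11   -0.06   -0.01]
  [ -0.04   -0.06    0.96   -0.03   -0.06   -0.09]
  [ -0.10   -0.13   -0.05    0.98   -0.10   -0.09]
  [ -0.05   -0.04   -0.13   -0.09    0.92   -0.10]
  [ -0.05   -0.07   -0.05   -0.12   -0.08    0.96]
Leontief inverse L = M⁻¹:
  [  1.0512    0.0451    0.1367    0.0495    0.0430    0.0333]
  [  0.1820    1.1893    0.2097    0.1639    0.1184    0.0616]
  [  0.0757    0.1003    1.0870    0.0705    0.0972    0.1205]
  [  0.1548    0.1893    0.1273    1.0806    0.1530    0.1328]
  [  0.1017    0.1006    0.1947    0.1435    1.1373    0.1523]
  [  0.0998    0.1263    0.1112    0.1652    0.1298    1.0835]
Total output x = L · d:
  x_0 = 1.0512·28 + 0.0451·46 + 0.1367·96 + 0.0495·83 + 0.0430·92 + 0.0333·46 = 54.2250
  x_1 = 0.1820·28 + 1.1893·46 + 0.2097·96 + 0.1639·83 + 0.1184·92 + 0.0616·46 = 107.2591
  x_2 = 0.0757·28 + 0.1003·46 + 1.0870·96 + 0.0705·83 + 0.0972·92 + 0.1205·46 = 131.4278
  x_3 = 0.1548·28 + 0.1893·46 + 0.1273·96 + 1.0806·83 + 0.1530·92 + 0.1328·46 = 135.1405
  x_4 = 0.1017·28 + 0.1006·46 + 0.1947·96 + 0.1435·83 + 1.1373·92 + 0.1523·46 = 149.7037
  x_5 = 0.0998·28 + 0.1263·46 + 0.1112·96 + 0.1652·83 + 0.1298·92 + 1.0835·46 = 94.7749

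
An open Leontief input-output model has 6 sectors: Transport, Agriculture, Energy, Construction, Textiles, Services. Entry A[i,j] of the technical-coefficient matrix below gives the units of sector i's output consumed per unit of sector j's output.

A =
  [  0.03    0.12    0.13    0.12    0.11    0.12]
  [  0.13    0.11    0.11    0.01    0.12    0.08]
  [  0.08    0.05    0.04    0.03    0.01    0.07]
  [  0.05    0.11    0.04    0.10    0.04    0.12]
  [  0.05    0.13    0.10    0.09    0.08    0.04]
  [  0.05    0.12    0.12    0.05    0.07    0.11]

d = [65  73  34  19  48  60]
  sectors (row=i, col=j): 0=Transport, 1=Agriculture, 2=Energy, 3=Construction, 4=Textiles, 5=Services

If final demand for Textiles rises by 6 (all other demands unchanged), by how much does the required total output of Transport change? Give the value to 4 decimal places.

Form M = I − A:
  [  0.97   -0.12   -0.13   -0.12   -0.11   -0.12]
  [ -0.13    0.89   -0.11   -0.01   -0.12   -0.08]
  [ -0.08   -0.05    0.96   -0.03   -0.01   -0.07]
  [ -0.05   -0.11   -0.04    0.90   -0.04   -0.12]
  [ -0.05   -0.13   -0.10   -0.09    0.92   -0.04]
  [ -0.05   -0.12   -0.12   -0.05   -0.07    0.89]
Leontief inverse L = M⁻¹:
  [  1.1147    0.2458    0.2354    0.1911    0.1933    0.2254]
  [  0.2056    1.2263    0.2146    0.0782    0.2035    0.1745]
  [  0.1173    0.1095    1.0936    0.0654    0.0524    0.1228]
  [  0.1138    0.2084    0.1242    1.1549    0.1079    0.2044]
  [  0.1188    0.2287    0.1833    0.1462    1.1486    0.1223]
  [  0.1219    0.2236    0.2110    0.1065    0.1418    1.1975]
Total output x = L · d:
  x_0 = 1.1147·65 + 0.2458·73 + 0.2354·34 + 0.1911·19 + 0.1933·48 + 0.2254·60 = 124.8316
  x_1 = 0.2056·65 + 1.2263·73 + 0.2146·34 + 0.0782·19 + 0.2035·48 + 0.1745·60 = 131.9082
  x_2 = 0.1173·65 + 0.1095·73 + 1.0936·34 + 0.0654·19 + 0.0524·48 + 0.1228·60 = 63.9315
  x_3 = 0.1138·65 + 0.2084·73 + 0.1242·34 + 1.1549·19 + 0.1079·48 + 0.2044·60 = 66.2181
  x_4 = 0.1188·65 + 0.2287·73 + 0.1833·34 + 0.1462·19 + 1.1486·48 + 0.1223·60 = 95.8981
  x_5 = 0.1219·65 + 0.2236·73 + 0.2110·34 + 0.1065·19 + 0.1418·48 + 1.1975·60 = 112.0968
Δx_0 = L[0,4] · Δd_4 = 0.1933 · 6 = 1.1601

1.1601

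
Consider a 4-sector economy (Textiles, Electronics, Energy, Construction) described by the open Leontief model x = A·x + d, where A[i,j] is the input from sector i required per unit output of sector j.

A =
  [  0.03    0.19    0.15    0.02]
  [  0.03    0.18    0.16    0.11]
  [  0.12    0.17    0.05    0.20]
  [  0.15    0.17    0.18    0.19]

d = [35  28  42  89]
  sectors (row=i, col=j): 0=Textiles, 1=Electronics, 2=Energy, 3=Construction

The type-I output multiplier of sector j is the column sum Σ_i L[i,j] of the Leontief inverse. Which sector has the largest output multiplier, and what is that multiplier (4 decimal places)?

Form M = I − A:
  [  0.97   -0.19   -0.15   -0.02]
  [ -0.03    0.82   -0.16   -0.11]
  [ -0.12   -0.17    0.95   -0.20]
  [ -0.15   -0.17   -0.18    0.81]
Leontief inverse L = M⁻¹:
  [  1.0937    0.3342    0.2546    0.1353]
  [  0.1195    1.3632    0.2980    0.2617]
  [  0.2176    0.3771    1.2182    0.3574]
  [  0.2760    0.4318    0.3804    1.3940]
Total output x = L · d:
  x_0 = 1.0937·35 + 0.3342·28 + 0.2546·42 + 0.1353·89 = 70.3693
  x_1 = 0.1195·35 + 1.3632·28 + 0.2980·42 + 0.2617·89 = 78.1602
  x_2 = 0.2176·35 + 0.3771·28 + 1.2182·42 + 0.3574·89 = 101.1467
  x_3 = 0.2760·35 + 0.4318·28 + 0.3804·42 + 1.3940·89 = 161.7889
Output multipliers (column sums of L):
  Textiles: 1.7068
  Electronics: 2.5064
  Energy: 2.1513
  Construction: 2.1483

Electronics (2.5064)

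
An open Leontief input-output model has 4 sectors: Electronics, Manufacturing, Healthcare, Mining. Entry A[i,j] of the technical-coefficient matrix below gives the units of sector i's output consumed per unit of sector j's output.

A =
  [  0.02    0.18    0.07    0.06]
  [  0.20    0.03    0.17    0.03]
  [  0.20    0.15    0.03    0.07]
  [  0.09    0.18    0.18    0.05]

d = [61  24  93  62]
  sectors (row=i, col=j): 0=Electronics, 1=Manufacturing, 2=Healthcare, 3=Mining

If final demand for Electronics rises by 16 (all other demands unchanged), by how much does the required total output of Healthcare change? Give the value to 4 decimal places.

4.6017

Form M = I − A:
  [  0.98   -0.18   -0.07   -0.06]
  [ -0.20    0.97   -0.17   -0.03]
  [ -0.20   -0.15    0.97   -0.07]
  [ -0.09   -0.18   -0.18    0.95]
Leontief inverse L = M⁻¹:
  [  1.1064    0.2430    0.1387    0.0878]
  [  0.2851    1.1329    0.2323    0.0709]
  [  0.2876    0.2458    1.1148    0.1081]
  [  0.2133    0.2843    0.2684    1.0949]
Total output x = L · d:
  x_0 = 1.1064·61 + 0.2430·24 + 0.1387·93 + 0.0878·62 = 91.6660
  x_1 = 0.2851·61 + 1.1329·24 + 0.2323·93 + 0.0709·62 = 70.5807
  x_2 = 0.2876·61 + 0.2458·24 + 1.1148·93 + 0.1081·62 = 133.8223
  x_3 = 0.2133·61 + 0.2843·24 + 0.2684·93 + 1.0949·62 = 112.6763
Δx_2 = L[2,0] · Δd_0 = 0.2876 · 16 = 4.6017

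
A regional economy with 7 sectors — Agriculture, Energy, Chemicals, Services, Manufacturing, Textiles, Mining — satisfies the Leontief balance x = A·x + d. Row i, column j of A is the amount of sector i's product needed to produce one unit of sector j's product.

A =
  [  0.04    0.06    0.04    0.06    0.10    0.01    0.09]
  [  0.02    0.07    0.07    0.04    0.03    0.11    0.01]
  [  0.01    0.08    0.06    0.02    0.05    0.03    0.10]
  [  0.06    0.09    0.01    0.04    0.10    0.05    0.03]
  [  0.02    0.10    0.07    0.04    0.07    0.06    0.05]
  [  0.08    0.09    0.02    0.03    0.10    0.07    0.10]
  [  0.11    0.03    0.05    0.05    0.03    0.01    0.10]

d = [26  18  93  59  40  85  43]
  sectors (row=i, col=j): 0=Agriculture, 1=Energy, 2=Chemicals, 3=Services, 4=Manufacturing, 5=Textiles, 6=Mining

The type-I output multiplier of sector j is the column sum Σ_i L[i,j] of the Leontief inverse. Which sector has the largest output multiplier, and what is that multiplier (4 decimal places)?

Form M = I − A:
  [  0.96   -0.06   -0.04   -0.06   -0.10   -0.01   -0.09]
  [ -0.02    0.93   -0.07   -0.04   -0.03   -0.11   -0.01]
  [ -0.01   -0.08    0.94   -0.02   -0.05   -0.03   -0.10]
  [ -0.06   -0.09   -0.01    0.96   -0.10   -0.05   -0.03]
  [ -0.02   -0.10   -0.07   -0.04    0.93   -0.06   -0.05]
  [ -0.08   -0.09   -0.02   -0.03   -0.10    0.93   -0.10]
  [ -0.11   -0.03   -0.05   -0.05   -0.03   -0.01    0.90]
Leontief inverse L = M⁻¹:
  [  1.0716    0.1072    0.0729    0.0870    0.1407    0.0417    0.1318]
  [  0.0472    1.1156    0.0967    0.0615    0.0700    0.1439    0.0498]
  [  0.0390    0.1193    1.0896    0.0426    0.0820    0.0588    0.1388]
  [  0.0878    0.1382    0.0414    1.0659    0.1422    0.0858    0.0679]
  [  0.0503    0.1506    0.1039    0.0658    1.1117    0.0980    0.0931]
  [  0.1212    0.1481    0.0601    0.0641    0.1524    1.1110    0.1545]
  [  0.1426    0.0713    0.0791    0.0772    0.0707    0.0335    1.1452]
Total output x = L · d:
  x_0 = 1.0716·26 + 0.1072·18 + 0.0729·93 + 0.0870·59 + 0.1407·40 + 0.0417·85 + 0.1318·43 = 56.5460
  x_1 = 0.0472·26 + 1.1156·18 + 0.0967·93 + 0.0615·59 + 0.0700·40 + 0.1439·85 + 0.0498·43 = 51.0995
  x_2 = 0.0390·26 + 0.1193·18 + 1.0896·93 + 0.0426·59 + 0.0820·40 + 0.0588·85 + 0.1388·43 = 121.2474
  x_3 = 0.0878·26 + 0.1382·18 + 0.0414·93 + 1.0659·59 + 0.1422·40 + 0.0858·85 + 0.0679·43 = 87.4091
  x_4 = 0.0503·26 + 0.1506·18 + 0.1039·93 + 0.0658·59 + 1.1117·40 + 0.0980·85 + 0.0931·43 = 74.3622
  x_5 = 0.1212·26 + 0.1481·18 + 0.0601·93 + 0.0641·59 + 0.1524·40 + 1.1110·85 + 0.1545·43 = 122.3530
  x_6 = 0.1426·26 + 0.0713·18 + 0.0791·93 + 0.0772·59 + 0.0707·40 + 0.0335·85 + 1.1452·43 = 71.8225
Output multipliers (column sums of L):
  Agriculture: 1.5598
  Energy: 1.8503
  Chemicals: 1.5435
  Services: 1.4641
  Manufacturing: 1.7696
  Textiles: 1.5727
  Mining: 1.7810

Energy (1.8503)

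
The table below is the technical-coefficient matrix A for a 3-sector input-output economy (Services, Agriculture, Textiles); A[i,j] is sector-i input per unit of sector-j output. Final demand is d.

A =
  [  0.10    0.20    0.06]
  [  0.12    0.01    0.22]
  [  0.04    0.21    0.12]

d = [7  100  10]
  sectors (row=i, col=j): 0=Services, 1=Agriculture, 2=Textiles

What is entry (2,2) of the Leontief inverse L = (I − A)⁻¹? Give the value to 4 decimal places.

L[2,2] = 1.2113

Form M = I − A:
  [  0.90   -0.20   -0.06]
  [ -0.12    0.99   -0.22]
  [ -0.04   -0.21    0.88]
Leontief inverse L = M⁻¹:
  [  1.1527    0.2635    0.1445]
  [  0.1598    1.1032    0.2867]
  [  0.0905    0.2752    1.2113]
Total output x = L · d:
  x_0 = 1.1527·7 + 0.2635·100 + 0.1445·10 = 35.8640
  x_1 = 0.1598·7 + 1.1032·100 + 0.2867·10 = 114.3065
  x_2 = 0.0905·7 + 0.2752·100 + 1.2113·10 = 40.2715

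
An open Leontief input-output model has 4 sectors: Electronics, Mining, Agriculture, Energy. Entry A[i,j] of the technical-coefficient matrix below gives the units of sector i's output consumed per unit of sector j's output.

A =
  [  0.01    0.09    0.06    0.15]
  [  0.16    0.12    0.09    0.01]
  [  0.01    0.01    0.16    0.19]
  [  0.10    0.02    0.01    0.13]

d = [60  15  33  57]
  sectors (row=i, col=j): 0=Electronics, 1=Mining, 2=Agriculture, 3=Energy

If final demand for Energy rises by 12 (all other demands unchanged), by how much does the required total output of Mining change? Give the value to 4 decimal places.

0.9318

Form M = I − A:
  [  0.99   -0.09   -0.06   -0.15]
  [ -0.16    0.88   -0.09   -0.01]
  [ -0.01   -0.01    0.84   -0.19]
  [ -0.10   -0.02   -0.01    0.87]
Leontief inverse L = M⁻¹:
  [  1.0496    0.1130    0.0895    0.2018]
  [  0.1967    1.1598    0.1392    0.0777]
  [  0.0433    0.0242    1.1994    0.2697]
  [  0.1257    0.0399    0.0273    1.1775]
Total output x = L · d:
  x_0 = 1.0496·60 + 0.1130·15 + 0.0895·33 + 0.2018·57 = 79.1292
  x_1 = 0.1967·60 + 1.1598·15 + 0.1392·33 + 0.0777·57 = 38.2205
  x_2 = 0.0433·60 + 0.0242·15 + 1.1994·33 + 0.2697·57 = 57.9087
  x_3 = 0.1257·60 + 0.0399·15 + 0.0273·33 + 1.1775·57 = 76.1568
Δx_1 = L[1,3] · Δd_3 = 0.0777 · 12 = 0.9318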